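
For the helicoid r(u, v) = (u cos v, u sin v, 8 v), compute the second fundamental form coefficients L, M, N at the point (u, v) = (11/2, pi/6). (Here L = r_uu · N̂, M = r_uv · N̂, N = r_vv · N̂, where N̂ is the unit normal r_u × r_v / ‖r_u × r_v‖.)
L = 0;  M = -16*sqrt(377)/377;  N = 0

Compute the unit normal N̂(u, v) = (8*sin(v)/sqrt(u^2 + 64), -8*cos(v)/sqrt(u^2 + 64), u/sqrt(u^2 + 64)), and the second partials r_uu, r_uv, r_vv. Take dot products:
  L(u, v) = r_uu · N̂ = 0,
  M(u, v) = r_uv · N̂ = -8/sqrt(u^2 + 64),
  N(u, v) = r_vv · N̂ = 0.
Evaluating at (u, v) = (11/2, pi/6):
  L = 0, M = -16*sqrt(377)/377, N = 0.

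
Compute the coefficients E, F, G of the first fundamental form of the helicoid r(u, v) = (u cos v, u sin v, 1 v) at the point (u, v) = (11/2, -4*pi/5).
E = 1;  F = 0;  G = 125/4

Partials: r_u = (cos(v), sin(v), 0), r_v = (-u*sin(v), u*cos(v), 1). As functions of (u, v):
  E = r_u · r_u = 1,
  F = r_u · r_v = 0,
  G = r_v · r_v = u^2 + 1.
Evaluating at (u, v) = (11/2, -4*pi/5): E = 1, F = 0, G = 125/4.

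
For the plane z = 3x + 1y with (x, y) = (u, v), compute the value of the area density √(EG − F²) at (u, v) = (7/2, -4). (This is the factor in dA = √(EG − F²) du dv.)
√(EG − F²)|_{(7/2, -4)} = sqrt(11)

E = 10, F = 3, G = 2, so EG − F² = 11. Taking the positive square root: √(EG − F²) = sqrt(11). At (u, v) = (7/2, -4): sqrt(11).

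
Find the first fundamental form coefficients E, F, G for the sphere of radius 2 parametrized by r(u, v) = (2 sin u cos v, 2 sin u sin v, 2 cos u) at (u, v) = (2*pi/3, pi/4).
E = 4;  F = 0;  G = 3

Partials: r_u = (2*cos(u)*cos(v), 2*sin(v)*cos(u), -2*sin(u)), r_v = (-2*sin(u)*sin(v), 2*sin(u)*cos(v), 0). As functions of (u, v):
  E = r_u · r_u = 4,
  F = r_u · r_v = 0,
  G = r_v · r_v = 4*sin(u)^2.
Evaluating at (u, v) = (2*pi/3, pi/4): E = 4, F = 0, G = 3.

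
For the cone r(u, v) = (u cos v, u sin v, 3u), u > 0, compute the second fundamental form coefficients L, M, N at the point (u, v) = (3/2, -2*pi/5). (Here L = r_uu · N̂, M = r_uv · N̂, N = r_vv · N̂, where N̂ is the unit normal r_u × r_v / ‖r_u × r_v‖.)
L = 0;  M = 0;  N = 9*sqrt(10)/20

Compute the unit normal N̂(u, v) = (-3*sqrt(10)*u*cos(v)/(10*Abs(u)), -3*sqrt(10)*u*sin(v)/(10*Abs(u)), sqrt(10)*u/(10*Abs(u))), and the second partials r_uu, r_uv, r_vv. Take dot products:
  L(u, v) = r_uu · N̂ = 0,
  M(u, v) = r_uv · N̂ = 0,
  N(u, v) = r_vv · N̂ = 3*sqrt(10)*u^2/(10*Abs(u)).
Evaluating at (u, v) = (3/2, -2*pi/5):
  L = 0, M = 0, N = 9*sqrt(10)/20.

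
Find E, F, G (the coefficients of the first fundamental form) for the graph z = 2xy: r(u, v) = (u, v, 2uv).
E = 4*v^2 + 1;  F = 4*u*v;  G = 4*u^2 + 1

Compute partials: r_u = (1, 0, 2*v), r_v = (0, 1, 2*u). Then
  E = r_u · r_u = 4*v^2 + 1,
  F = r_u · r_v = 4*u*v,
  G = r_v · r_v = 4*u^2 + 1.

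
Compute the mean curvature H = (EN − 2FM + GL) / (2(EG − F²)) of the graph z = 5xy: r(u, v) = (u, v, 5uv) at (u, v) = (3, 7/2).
H = -10500*sqrt(2129)/4532641

With E = 25*v^2 + 1, F = 25*u*v, G = 25*u^2 + 1, L = 0, M = 5/sqrt(25*u^2 + 25*v^2 + 1), N = 0, assemble
  H = (EN − 2FM + GL) / (2(EG − F²)) = -125*u*v/(25*u^2 + 25*v^2 + 1)^(3/2).
At (u, v) = (3, 7/2): H = -10500*sqrt(2129)/4532641.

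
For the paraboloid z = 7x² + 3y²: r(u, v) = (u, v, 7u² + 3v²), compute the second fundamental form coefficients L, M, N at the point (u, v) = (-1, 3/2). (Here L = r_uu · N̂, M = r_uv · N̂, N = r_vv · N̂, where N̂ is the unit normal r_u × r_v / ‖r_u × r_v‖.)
L = 7*sqrt(278)/139;  M = 0;  N = 3*sqrt(278)/139

Compute the unit normal N̂(u, v) = (-14*u/sqrt(196*u^2 + 36*v^2 + 1), -6*v/sqrt(196*u^2 + 36*v^2 + 1), 1/sqrt(196*u^2 + 36*v^2 + 1)), and the second partials r_uu, r_uv, r_vv. Take dot products:
  L(u, v) = r_uu · N̂ = 14/sqrt(196*u^2 + 36*v^2 + 1),
  M(u, v) = r_uv · N̂ = 0,
  N(u, v) = r_vv · N̂ = 6/sqrt(196*u^2 + 36*v^2 + 1).
Evaluating at (u, v) = (-1, 3/2):
  L = 7*sqrt(278)/139, M = 0, N = 3*sqrt(278)/139.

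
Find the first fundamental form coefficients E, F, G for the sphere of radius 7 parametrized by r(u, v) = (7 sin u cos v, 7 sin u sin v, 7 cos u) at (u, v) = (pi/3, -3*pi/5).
E = 49;  F = 0;  G = 147/4

Partials: r_u = (7*cos(u)*cos(v), 7*sin(v)*cos(u), -7*sin(u)), r_v = (-7*sin(u)*sin(v), 7*sin(u)*cos(v), 0). As functions of (u, v):
  E = r_u · r_u = 49,
  F = r_u · r_v = 0,
  G = r_v · r_v = 49*sin(u)^2.
Evaluating at (u, v) = (pi/3, -3*pi/5): E = 49, F = 0, G = 147/4.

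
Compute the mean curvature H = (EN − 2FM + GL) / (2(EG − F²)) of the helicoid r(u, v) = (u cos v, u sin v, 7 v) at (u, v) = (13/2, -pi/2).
H = 0

With E = 1, F = 0, G = u^2 + 49, L = 0, M = -7/sqrt(u^2 + 49), N = 0, assemble
  H = (EN − 2FM + GL) / (2(EG − F²)) = 0.
At (u, v) = (13/2, -pi/2): H = 0.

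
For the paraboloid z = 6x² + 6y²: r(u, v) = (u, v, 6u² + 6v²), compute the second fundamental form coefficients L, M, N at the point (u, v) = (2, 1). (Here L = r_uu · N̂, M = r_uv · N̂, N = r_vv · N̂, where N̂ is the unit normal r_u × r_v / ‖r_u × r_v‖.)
L = 12*sqrt(721)/721;  M = 0;  N = 12*sqrt(721)/721

Compute the unit normal N̂(u, v) = (-12*u/sqrt(144*u^2 + 144*v^2 + 1), -12*v/sqrt(144*u^2 + 144*v^2 + 1), 1/sqrt(144*u^2 + 144*v^2 + 1)), and the second partials r_uu, r_uv, r_vv. Take dot products:
  L(u, v) = r_uu · N̂ = 12/sqrt(144*u^2 + 144*v^2 + 1),
  M(u, v) = r_uv · N̂ = 0,
  N(u, v) = r_vv · N̂ = 12/sqrt(144*u^2 + 144*v^2 + 1).
Evaluating at (u, v) = (2, 1):
  L = 12*sqrt(721)/721, M = 0, N = 12*sqrt(721)/721.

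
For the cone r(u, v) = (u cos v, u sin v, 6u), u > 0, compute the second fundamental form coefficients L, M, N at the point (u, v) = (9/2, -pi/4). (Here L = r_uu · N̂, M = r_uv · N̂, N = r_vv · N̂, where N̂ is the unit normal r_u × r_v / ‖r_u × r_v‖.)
L = 0;  M = 0;  N = 27*sqrt(37)/37

Compute the unit normal N̂(u, v) = (-6*sqrt(37)*u*cos(v)/(37*Abs(u)), -6*sqrt(37)*u*sin(v)/(37*Abs(u)), sqrt(37)*u/(37*Abs(u))), and the second partials r_uu, r_uv, r_vv. Take dot products:
  L(u, v) = r_uu · N̂ = 0,
  M(u, v) = r_uv · N̂ = 0,
  N(u, v) = r_vv · N̂ = 6*sqrt(37)*u^2/(37*Abs(u)).
Evaluating at (u, v) = (9/2, -pi/4):
  L = 0, M = 0, N = 27*sqrt(37)/37.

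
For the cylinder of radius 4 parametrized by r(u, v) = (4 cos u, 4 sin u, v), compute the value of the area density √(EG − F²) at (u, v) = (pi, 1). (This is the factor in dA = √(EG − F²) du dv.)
√(EG − F²)|_{(pi, 1)} = 4

E = 16, F = 0, G = 1, so EG − F² = 16. Taking the positive square root: √(EG − F²) = 4. At (u, v) = (pi, 1): 4.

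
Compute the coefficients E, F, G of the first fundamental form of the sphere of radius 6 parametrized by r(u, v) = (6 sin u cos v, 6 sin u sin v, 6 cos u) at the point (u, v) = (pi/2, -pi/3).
E = 36;  F = 0;  G = 36

Partials: r_u = (6*cos(u)*cos(v), 6*sin(v)*cos(u), -6*sin(u)), r_v = (-6*sin(u)*sin(v), 6*sin(u)*cos(v), 0). As functions of (u, v):
  E = r_u · r_u = 36,
  F = r_u · r_v = 0,
  G = r_v · r_v = 36*sin(u)^2.
Evaluating at (u, v) = (pi/2, -pi/3): E = 36, F = 0, G = 36.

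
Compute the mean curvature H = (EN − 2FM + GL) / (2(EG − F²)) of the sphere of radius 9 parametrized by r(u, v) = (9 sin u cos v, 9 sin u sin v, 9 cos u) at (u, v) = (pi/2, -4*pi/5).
H = -1/9

With E = 81, F = 0, G = 81*sin(u)^2, L = -9*sin(u)/Abs(sin(u)), M = 0, N = -9*sin(u)^3/Abs(sin(u)), assemble
  H = (EN − 2FM + GL) / (2(EG − F²)) = -sin(u)/(9*Abs(sin(u))).
At (u, v) = (pi/2, -4*pi/5): H = -1/9.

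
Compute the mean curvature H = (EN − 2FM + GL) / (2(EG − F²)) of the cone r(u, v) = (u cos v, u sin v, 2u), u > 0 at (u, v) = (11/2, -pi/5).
H = 2*sqrt(5)/55

With E = 5, F = 0, G = u^2, L = 0, M = 0, N = 2*sqrt(5)*u^2/(5*Abs(u)), assemble
  H = (EN − 2FM + GL) / (2(EG − F²)) = sqrt(5)/(5*Abs(u)).
At (u, v) = (11/2, -pi/5): H = 2*sqrt(5)/55.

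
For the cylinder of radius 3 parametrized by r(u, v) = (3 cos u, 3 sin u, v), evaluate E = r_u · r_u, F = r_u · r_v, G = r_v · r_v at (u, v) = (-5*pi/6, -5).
E = 9;  F = 0;  G = 1

Partials: r_u = (-3*sin(u), 3*cos(u), 0), r_v = (0, 0, 1). As functions of (u, v):
  E = r_u · r_u = 9,
  F = r_u · r_v = 0,
  G = r_v · r_v = 1.
Evaluating at (u, v) = (-5*pi/6, -5): E = 9, F = 0, G = 1.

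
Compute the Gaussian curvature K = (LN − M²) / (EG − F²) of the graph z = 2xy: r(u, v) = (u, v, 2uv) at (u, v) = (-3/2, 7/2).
K = -4/3481

Coefficients of the first fundamental form: E = 4*v^2 + 1, F = 4*u*v, G = 4*u^2 + 1.
Coefficients of the second fundamental form: L = 0, M = 2/sqrt(4*u^2 + 4*v^2 + 1), N = 0.
Assemble K = (LN − M²)/(EG − F²) = -4/(16*u^4 + 32*u^2*v^2 + 8*u^2 + 16*v^4 + 8*v^2 + 1). At (u, v) = (-3/2, 7/2): K = -4/3481.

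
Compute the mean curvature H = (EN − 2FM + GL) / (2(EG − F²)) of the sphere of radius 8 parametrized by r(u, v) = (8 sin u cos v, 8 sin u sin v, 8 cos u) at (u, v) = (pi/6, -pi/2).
H = -1/8

With E = 64, F = 0, G = 64*sin(u)^2, L = -8*sin(u)/Abs(sin(u)), M = 0, N = -8*sin(u)^3/Abs(sin(u)), assemble
  H = (EN − 2FM + GL) / (2(EG − F²)) = -sin(u)/(8*Abs(sin(u))).
At (u, v) = (pi/6, -pi/2): H = -1/8.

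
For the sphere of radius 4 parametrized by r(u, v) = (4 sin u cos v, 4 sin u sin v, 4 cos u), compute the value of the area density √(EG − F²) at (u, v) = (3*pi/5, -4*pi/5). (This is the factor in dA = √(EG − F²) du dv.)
√(EG − F²)|_{(3*pi/5, -4*pi/5)} = 4*sqrt(2*sqrt(5) + 10)

E = 16, F = 0, G = 16*sin(u)^2, so EG − F² = 256*sin(u)^2. Taking the positive square root: √(EG − F²) = 16*Abs(sin(u)). At (u, v) = (3*pi/5, -4*pi/5): 4*sqrt(2*sqrt(5) + 10).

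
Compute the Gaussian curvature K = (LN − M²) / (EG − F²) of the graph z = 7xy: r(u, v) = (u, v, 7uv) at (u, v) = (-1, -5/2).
K = -784/2030625

Coefficients of the first fundamental form: E = 49*v^2 + 1, F = 49*u*v, G = 49*u^2 + 1.
Coefficients of the second fundamental form: L = 0, M = 7/sqrt(49*u^2 + 49*v^2 + 1), N = 0.
Assemble K = (LN − M²)/(EG − F²) = -49/(2401*u^4 + 4802*u^2*v^2 + 98*u^2 + 2401*v^4 + 98*v^2 + 1). At (u, v) = (-1, -5/2): K = -784/2030625.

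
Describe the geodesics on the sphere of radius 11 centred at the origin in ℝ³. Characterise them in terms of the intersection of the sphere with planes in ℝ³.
Geodesics on the sphere of radius 11 are great circles — circles of radius 11 obtained as the intersection of the sphere with planes through the origin (the centre of the sphere).

A curve α(t) of nonzero constant speed on the sphere of radius 11 is a geodesic iff its acceleration α̈ is everywhere normal to the surface, i.e. parallel to the radial vector α(t). Then d/dt(α × α̇) = α̇ × α̇ + α × α̈ = 0, so α × α̇ is a constant vector n ≠ 0 and α(t) · n = 0 for all t: α lies in the plane through the origin with normal n. The intersection of that plane with the sphere is a circle of radius 11 (a great circle). Conversely, a great circle traversed at constant speed has centripetal acceleration pointing at the origin, hence normal to the sphere, so every great circle is a geodesic.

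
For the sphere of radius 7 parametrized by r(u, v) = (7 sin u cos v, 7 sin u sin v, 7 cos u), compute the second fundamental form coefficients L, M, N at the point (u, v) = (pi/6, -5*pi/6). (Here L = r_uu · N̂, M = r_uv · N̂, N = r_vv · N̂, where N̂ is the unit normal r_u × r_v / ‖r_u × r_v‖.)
L = -7;  M = 0;  N = -7/4

Compute the unit normal N̂(u, v) = (sin(u)^2*cos(v)/Abs(sin(u)), sin(u)^2*sin(v)/Abs(sin(u)), sin(2*u)/(2*Abs(sin(u)))), and the second partials r_uu, r_uv, r_vv. Take dot products:
  L(u, v) = r_uu · N̂ = -7*sin(u)/Abs(sin(u)),
  M(u, v) = r_uv · N̂ = 0,
  N(u, v) = r_vv · N̂ = -7*sin(u)^3/Abs(sin(u)).
Evaluating at (u, v) = (pi/6, -5*pi/6):
  L = -7, M = 0, N = -7/4.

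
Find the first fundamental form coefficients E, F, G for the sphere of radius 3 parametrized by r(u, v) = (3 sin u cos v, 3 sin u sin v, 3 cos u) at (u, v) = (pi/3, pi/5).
E = 9;  F = 0;  G = 27/4

Partials: r_u = (3*cos(u)*cos(v), 3*sin(v)*cos(u), -3*sin(u)), r_v = (-3*sin(u)*sin(v), 3*sin(u)*cos(v), 0). As functions of (u, v):
  E = r_u · r_u = 9,
  F = r_u · r_v = 0,
  G = r_v · r_v = 9*sin(u)^2.
Evaluating at (u, v) = (pi/3, pi/5): E = 9, F = 0, G = 27/4.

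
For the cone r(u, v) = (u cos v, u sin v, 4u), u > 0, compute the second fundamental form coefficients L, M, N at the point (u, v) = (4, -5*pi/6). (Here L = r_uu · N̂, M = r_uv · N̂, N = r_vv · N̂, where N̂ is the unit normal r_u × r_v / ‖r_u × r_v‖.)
L = 0;  M = 0;  N = 16*sqrt(17)/17

Compute the unit normal N̂(u, v) = (-4*sqrt(17)*u*cos(v)/(17*Abs(u)), -4*sqrt(17)*u*sin(v)/(17*Abs(u)), sqrt(17)*u/(17*Abs(u))), and the second partials r_uu, r_uv, r_vv. Take dot products:
  L(u, v) = r_uu · N̂ = 0,
  M(u, v) = r_uv · N̂ = 0,
  N(u, v) = r_vv · N̂ = 4*sqrt(17)*u^2/(17*Abs(u)).
Evaluating at (u, v) = (4, -5*pi/6):
  L = 0, M = 0, N = 16*sqrt(17)/17.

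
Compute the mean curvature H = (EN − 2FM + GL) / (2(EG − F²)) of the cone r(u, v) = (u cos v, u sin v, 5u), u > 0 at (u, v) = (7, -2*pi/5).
H = 5*sqrt(26)/364

With E = 26, F = 0, G = u^2, L = 0, M = 0, N = 5*sqrt(26)*u^2/(26*Abs(u)), assemble
  H = (EN − 2FM + GL) / (2(EG − F²)) = 5*sqrt(26)/(52*Abs(u)).
At (u, v) = (7, -2*pi/5): H = 5*sqrt(26)/364.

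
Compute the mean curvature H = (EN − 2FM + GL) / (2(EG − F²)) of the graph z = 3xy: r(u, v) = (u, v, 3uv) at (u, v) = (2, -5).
H = 135*sqrt(262)/34322

With E = 9*v^2 + 1, F = 9*u*v, G = 9*u^2 + 1, L = 0, M = 3/sqrt(9*u^2 + 9*v^2 + 1), N = 0, assemble
  H = (EN − 2FM + GL) / (2(EG − F²)) = -27*u*v/(9*u^2 + 9*v^2 + 1)^(3/2).
At (u, v) = (2, -5): H = 135*sqrt(262)/34322.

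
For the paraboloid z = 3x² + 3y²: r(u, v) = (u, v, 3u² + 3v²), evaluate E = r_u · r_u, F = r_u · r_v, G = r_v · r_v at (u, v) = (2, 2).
E = 145;  F = 144;  G = 145

Partials: r_u = (1, 0, 6*u), r_v = (0, 1, 6*v). As functions of (u, v):
  E = r_u · r_u = 36*u^2 + 1,
  F = r_u · r_v = 36*u*v,
  G = r_v · r_v = 36*v^2 + 1.
Evaluating at (u, v) = (2, 2): E = 145, F = 144, G = 145.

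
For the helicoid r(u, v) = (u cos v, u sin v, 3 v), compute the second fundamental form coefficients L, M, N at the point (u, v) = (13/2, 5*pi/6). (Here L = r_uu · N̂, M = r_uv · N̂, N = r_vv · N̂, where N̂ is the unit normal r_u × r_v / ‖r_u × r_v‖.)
L = 0;  M = -6*sqrt(205)/205;  N = 0

Compute the unit normal N̂(u, v) = (3*sin(v)/sqrt(u^2 + 9), -3*cos(v)/sqrt(u^2 + 9), u/sqrt(u^2 + 9)), and the second partials r_uu, r_uv, r_vv. Take dot products:
  L(u, v) = r_uu · N̂ = 0,
  M(u, v) = r_uv · N̂ = -3/sqrt(u^2 + 9),
  N(u, v) = r_vv · N̂ = 0.
Evaluating at (u, v) = (13/2, 5*pi/6):
  L = 0, M = -6*sqrt(205)/205, N = 0.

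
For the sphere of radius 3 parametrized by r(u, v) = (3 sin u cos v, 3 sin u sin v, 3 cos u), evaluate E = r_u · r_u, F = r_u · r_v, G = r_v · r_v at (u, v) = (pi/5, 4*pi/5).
E = 9;  F = 0;  G = 45/8 - 9*sqrt(5)/8

Partials: r_u = (3*cos(u)*cos(v), 3*sin(v)*cos(u), -3*sin(u)), r_v = (-3*sin(u)*sin(v), 3*sin(u)*cos(v), 0). As functions of (u, v):
  E = r_u · r_u = 9,
  F = r_u · r_v = 0,
  G = r_v · r_v = 9*sin(u)^2.
Evaluating at (u, v) = (pi/5, 4*pi/5): E = 9, F = 0, G = 45/8 - 9*sqrt(5)/8.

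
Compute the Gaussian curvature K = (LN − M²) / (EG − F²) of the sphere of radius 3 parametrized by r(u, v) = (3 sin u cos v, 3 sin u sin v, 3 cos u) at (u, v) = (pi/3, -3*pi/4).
K = 1/9

Coefficients of the first fundamental form: E = 9, F = 0, G = 9*sin(u)^2.
Coefficients of the second fundamental form: L = -3*sin(u)/Abs(sin(u)), M = 0, N = -3*sin(u)^3/Abs(sin(u)).
Assemble K = (LN − M²)/(EG − F²) = 1/9. At (u, v) = (pi/3, -3*pi/4): K = 1/9.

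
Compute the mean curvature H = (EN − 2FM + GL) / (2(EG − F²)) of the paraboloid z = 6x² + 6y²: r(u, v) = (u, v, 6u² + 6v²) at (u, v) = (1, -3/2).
H = 2820*sqrt(469)/219961

With E = 144*u^2 + 1, F = 144*u*v, G = 144*v^2 + 1, L = 12/sqrt(144*u^2 + 144*v^2 + 1), M = 0, N = 12/sqrt(144*u^2 + 144*v^2 + 1), assemble
  H = (EN − 2FM + GL) / (2(EG − F²)) = 12*(72*u^2 + 72*v^2 + 1)/(144*u^2 + 144*v^2 + 1)^(3/2).
At (u, v) = (1, -3/2): H = 2820*sqrt(469)/219961.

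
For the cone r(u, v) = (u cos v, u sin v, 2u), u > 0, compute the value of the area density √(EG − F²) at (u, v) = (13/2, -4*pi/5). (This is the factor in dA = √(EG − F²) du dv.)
√(EG − F²)|_{(13/2, -4*pi/5)} = 13*sqrt(5)/2

E = 5, F = 0, G = u^2, so EG − F² = 5*u^2. Taking the positive square root: √(EG − F²) = sqrt(5)*Abs(u). At (u, v) = (13/2, -4*pi/5): 13*sqrt(5)/2.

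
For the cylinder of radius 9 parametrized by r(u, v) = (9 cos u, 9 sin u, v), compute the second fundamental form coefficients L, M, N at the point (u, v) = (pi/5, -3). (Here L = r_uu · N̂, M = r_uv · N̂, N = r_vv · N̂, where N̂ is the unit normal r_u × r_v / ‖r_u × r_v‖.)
L = -9;  M = 0;  N = 0

Compute the unit normal N̂(u, v) = (cos(u), sin(u), 0), and the second partials r_uu, r_uv, r_vv. Take dot products:
  L(u, v) = r_uu · N̂ = -9,
  M(u, v) = r_uv · N̂ = 0,
  N(u, v) = r_vv · N̂ = 0.
Evaluating at (u, v) = (pi/5, -3):
  L = -9, M = 0, N = 0.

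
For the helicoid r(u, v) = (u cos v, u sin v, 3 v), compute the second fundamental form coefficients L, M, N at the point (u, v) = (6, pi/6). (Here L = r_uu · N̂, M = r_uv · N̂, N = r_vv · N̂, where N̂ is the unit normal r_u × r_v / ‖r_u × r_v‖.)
L = 0;  M = -sqrt(5)/5;  N = 0

Compute the unit normal N̂(u, v) = (3*sin(v)/sqrt(u^2 + 9), -3*cos(v)/sqrt(u^2 + 9), u/sqrt(u^2 + 9)), and the second partials r_uu, r_uv, r_vv. Take dot products:
  L(u, v) = r_uu · N̂ = 0,
  M(u, v) = r_uv · N̂ = -3/sqrt(u^2 + 9),
  N(u, v) = r_vv · N̂ = 0.
Evaluating at (u, v) = (6, pi/6):
  L = 0, M = -sqrt(5)/5, N = 0.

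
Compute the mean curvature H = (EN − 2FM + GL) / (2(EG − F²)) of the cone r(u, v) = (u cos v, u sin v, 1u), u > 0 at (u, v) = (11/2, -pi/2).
H = sqrt(2)/22

With E = 2, F = 0, G = u^2, L = 0, M = 0, N = sqrt(2)*u^2/(2*Abs(u)), assemble
  H = (EN − 2FM + GL) / (2(EG − F²)) = sqrt(2)/(4*Abs(u)).
At (u, v) = (11/2, -pi/2): H = sqrt(2)/22.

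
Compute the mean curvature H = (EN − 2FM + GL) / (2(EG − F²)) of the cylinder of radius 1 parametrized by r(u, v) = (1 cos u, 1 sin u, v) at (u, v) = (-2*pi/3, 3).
H = -1/2

With E = 1, F = 0, G = 1, L = -1, M = 0, N = 0, assemble
  H = (EN − 2FM + GL) / (2(EG − F²)) = -1/2.
At (u, v) = (-2*pi/3, 3): H = -1/2.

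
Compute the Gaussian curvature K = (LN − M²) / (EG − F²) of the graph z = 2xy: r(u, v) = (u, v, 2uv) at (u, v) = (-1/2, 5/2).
K = -4/729

Coefficients of the first fundamental form: E = 4*v^2 + 1, F = 4*u*v, G = 4*u^2 + 1.
Coefficients of the second fundamental form: L = 0, M = 2/sqrt(4*u^2 + 4*v^2 + 1), N = 0.
Assemble K = (LN − M²)/(EG − F²) = -4/(16*u^4 + 32*u^2*v^2 + 8*u^2 + 16*v^4 + 8*v^2 + 1). At (u, v) = (-1/2, 5/2): K = -4/729.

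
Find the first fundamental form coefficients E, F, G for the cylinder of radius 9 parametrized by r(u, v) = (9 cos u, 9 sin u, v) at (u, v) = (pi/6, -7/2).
E = 81;  F = 0;  G = 1

Partials: r_u = (-9*sin(u), 9*cos(u), 0), r_v = (0, 0, 1). As functions of (u, v):
  E = r_u · r_u = 81,
  F = r_u · r_v = 0,
  G = r_v · r_v = 1.
Evaluating at (u, v) = (pi/6, -7/2): E = 81, F = 0, G = 1.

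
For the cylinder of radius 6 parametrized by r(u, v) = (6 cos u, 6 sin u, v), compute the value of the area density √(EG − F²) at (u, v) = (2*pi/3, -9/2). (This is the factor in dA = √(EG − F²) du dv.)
√(EG − F²)|_{(2*pi/3, -9/2)} = 6

E = 36, F = 0, G = 1, so EG − F² = 36. Taking the positive square root: √(EG − F²) = 6. At (u, v) = (2*pi/3, -9/2): 6.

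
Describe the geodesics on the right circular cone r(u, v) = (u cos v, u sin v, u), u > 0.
The cone is flat away from the apex (K = 0). Slitting along a generator and unrolling gives an isometry to a sector of the plane; geodesics are the pre-images of straight lines in that sector. In particular, generators (v = const) are geodesics, and generic geodesics spiral from a minimum-distance point before returning to infinity.

For this cone, E = 2, F = 0, G = u², so EG − F² = 2u² > 0 (u > 0), and direct computation gives K = 0 away from the apex. Flatness lets us unroll the cone along a generator into a planar sector of angle 2π/√2 = π√2 ≈ 4.44 rad; geodesics on the cone are exactly the curves that develop to straight lines in this sector. Generators (v = const) develop to rays through the sector's vertex and are geodesics; the circles u = const develop to circular arcs and are not geodesics.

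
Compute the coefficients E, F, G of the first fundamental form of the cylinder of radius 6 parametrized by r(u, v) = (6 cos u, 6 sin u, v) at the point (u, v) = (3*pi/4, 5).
E = 36;  F = 0;  G = 1

Partials: r_u = (-6*sin(u), 6*cos(u), 0), r_v = (0, 0, 1). As functions of (u, v):
  E = r_u · r_u = 36,
  F = r_u · r_v = 0,
  G = r_v · r_v = 1.
Evaluating at (u, v) = (3*pi/4, 5): E = 36, F = 0, G = 1.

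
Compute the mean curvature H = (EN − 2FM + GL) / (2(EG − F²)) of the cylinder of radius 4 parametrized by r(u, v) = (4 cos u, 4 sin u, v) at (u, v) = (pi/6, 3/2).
H = -1/8

With E = 16, F = 0, G = 1, L = -4, M = 0, N = 0, assemble
  H = (EN − 2FM + GL) / (2(EG − F²)) = -1/8.
At (u, v) = (pi/6, 3/2): H = -1/8.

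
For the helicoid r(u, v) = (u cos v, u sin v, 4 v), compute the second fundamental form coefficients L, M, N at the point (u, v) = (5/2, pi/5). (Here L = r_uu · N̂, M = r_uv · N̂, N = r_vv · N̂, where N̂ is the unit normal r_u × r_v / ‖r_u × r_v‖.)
L = 0;  M = -8*sqrt(89)/89;  N = 0

Compute the unit normal N̂(u, v) = (4*sin(v)/sqrt(u^2 + 16), -4*cos(v)/sqrt(u^2 + 16), u/sqrt(u^2 + 16)), and the second partials r_uu, r_uv, r_vv. Take dot products:
  L(u, v) = r_uu · N̂ = 0,
  M(u, v) = r_uv · N̂ = -4/sqrt(u^2 + 16),
  N(u, v) = r_vv · N̂ = 0.
Evaluating at (u, v) = (5/2, pi/5):
  L = 0, M = -8*sqrt(89)/89, N = 0.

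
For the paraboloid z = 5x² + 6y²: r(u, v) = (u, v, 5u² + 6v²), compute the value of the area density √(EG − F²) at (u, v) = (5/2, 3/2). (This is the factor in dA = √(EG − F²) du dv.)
√(EG − F²)|_{(5/2, 3/2)} = 5*sqrt(38)

E = 100*u^2 + 1, F = 120*u*v, G = 144*v^2 + 1, so EG − F² = 100*u^2 + 144*v^2 + 1. Taking the positive square root: √(EG − F²) = sqrt(100*u^2 + 144*v^2 + 1). At (u, v) = (5/2, 3/2): 5*sqrt(38).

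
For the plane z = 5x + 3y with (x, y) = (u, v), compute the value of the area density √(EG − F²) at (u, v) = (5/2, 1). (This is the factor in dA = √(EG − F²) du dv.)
√(EG − F²)|_{(5/2, 1)} = sqrt(35)

E = 26, F = 15, G = 10, so EG − F² = 35. Taking the positive square root: √(EG − F²) = sqrt(35). At (u, v) = (5/2, 1): sqrt(35).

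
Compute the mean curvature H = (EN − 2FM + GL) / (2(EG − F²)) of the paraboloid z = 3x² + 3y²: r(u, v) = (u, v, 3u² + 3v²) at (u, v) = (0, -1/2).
H = 33*sqrt(10)/100

With E = 36*u^2 + 1, F = 36*u*v, G = 36*v^2 + 1, L = 6/sqrt(36*u^2 + 36*v^2 + 1), M = 0, N = 6/sqrt(36*u^2 + 36*v^2 + 1), assemble
  H = (EN − 2FM + GL) / (2(EG − F²)) = 6*(18*u^2 + 18*v^2 + 1)/(36*u^2 + 36*v^2 + 1)^(3/2).
At (u, v) = (0, -1/2): H = 33*sqrt(10)/100.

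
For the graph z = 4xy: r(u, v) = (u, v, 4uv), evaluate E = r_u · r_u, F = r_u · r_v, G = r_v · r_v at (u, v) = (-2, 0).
E = 1;  F = 0;  G = 65

Partials: r_u = (1, 0, 4*v), r_v = (0, 1, 4*u). As functions of (u, v):
  E = r_u · r_u = 16*v^2 + 1,
  F = r_u · r_v = 16*u*v,
  G = r_v · r_v = 16*u^2 + 1.
Evaluating at (u, v) = (-2, 0): E = 1, F = 0, G = 65.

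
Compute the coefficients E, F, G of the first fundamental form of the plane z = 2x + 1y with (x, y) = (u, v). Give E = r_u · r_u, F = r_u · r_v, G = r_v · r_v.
E = 5;  F = 2;  G = 2

Compute partials: r_u = (1, 0, 2), r_v = (0, 1, 1). Then
  E = r_u · r_u = 5,
  F = r_u · r_v = 2,
  G = r_v · r_v = 2.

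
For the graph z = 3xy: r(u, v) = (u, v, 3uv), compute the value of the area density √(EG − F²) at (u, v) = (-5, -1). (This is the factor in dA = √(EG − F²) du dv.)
√(EG − F²)|_{(-5, -1)} = sqrt(235)

E = 9*v^2 + 1, F = 9*u*v, G = 9*u^2 + 1, so EG − F² = 9*u^2 + 9*v^2 + 1. Taking the positive square root: √(EG − F²) = sqrt(9*u^2 + 9*v^2 + 1). At (u, v) = (-5, -1): sqrt(235).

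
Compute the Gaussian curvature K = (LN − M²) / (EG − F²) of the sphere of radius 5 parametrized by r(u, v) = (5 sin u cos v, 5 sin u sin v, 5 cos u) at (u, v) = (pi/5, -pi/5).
K = 1/25

Coefficients of the first fundamental form: E = 25, F = 0, G = 25*sin(u)^2.
Coefficients of the second fundamental form: L = -5*sin(u)/Abs(sin(u)), M = 0, N = -5*sin(u)^3/Abs(sin(u)).
Assemble K = (LN − M²)/(EG − F²) = 1/25. At (u, v) = (pi/5, -pi/5): K = 1/25.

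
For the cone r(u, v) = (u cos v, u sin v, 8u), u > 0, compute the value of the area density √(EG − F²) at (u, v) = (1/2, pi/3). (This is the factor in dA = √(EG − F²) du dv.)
√(EG − F²)|_{(1/2, pi/3)} = sqrt(65)/2

E = 65, F = 0, G = u^2, so EG − F² = 65*u^2. Taking the positive square root: √(EG − F²) = sqrt(65)*Abs(u). At (u, v) = (1/2, pi/3): sqrt(65)/2.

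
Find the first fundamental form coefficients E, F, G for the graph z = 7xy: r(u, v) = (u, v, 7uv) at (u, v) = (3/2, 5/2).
E = 1229/4;  F = 735/4;  G = 445/4

Partials: r_u = (1, 0, 7*v), r_v = (0, 1, 7*u). As functions of (u, v):
  E = r_u · r_u = 49*v^2 + 1,
  F = r_u · r_v = 49*u*v,
  G = r_v · r_v = 49*u^2 + 1.
Evaluating at (u, v) = (3/2, 5/2): E = 1229/4, F = 735/4, G = 445/4.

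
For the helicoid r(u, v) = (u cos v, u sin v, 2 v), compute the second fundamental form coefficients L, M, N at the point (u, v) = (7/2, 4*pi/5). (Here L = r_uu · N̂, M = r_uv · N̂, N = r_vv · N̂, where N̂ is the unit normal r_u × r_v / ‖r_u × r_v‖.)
L = 0;  M = -4*sqrt(65)/65;  N = 0

Compute the unit normal N̂(u, v) = (2*sin(v)/sqrt(u^2 + 4), -2*cos(v)/sqrt(u^2 + 4), u/sqrt(u^2 + 4)), and the second partials r_uu, r_uv, r_vv. Take dot products:
  L(u, v) = r_uu · N̂ = 0,
  M(u, v) = r_uv · N̂ = -2/sqrt(u^2 + 4),
  N(u, v) = r_vv · N̂ = 0.
Evaluating at (u, v) = (7/2, 4*pi/5):
  L = 0, M = -4*sqrt(65)/65, N = 0.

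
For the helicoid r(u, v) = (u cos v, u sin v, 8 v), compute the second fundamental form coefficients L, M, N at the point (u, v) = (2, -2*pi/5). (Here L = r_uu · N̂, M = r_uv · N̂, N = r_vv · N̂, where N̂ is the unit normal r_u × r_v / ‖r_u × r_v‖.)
L = 0;  M = -4*sqrt(17)/17;  N = 0

Compute the unit normal N̂(u, v) = (8*sin(v)/sqrt(u^2 + 64), -8*cos(v)/sqrt(u^2 + 64), u/sqrt(u^2 + 64)), and the second partials r_uu, r_uv, r_vv. Take dot products:
  L(u, v) = r_uu · N̂ = 0,
  M(u, v) = r_uv · N̂ = -8/sqrt(u^2 + 64),
  N(u, v) = r_vv · N̂ = 0.
Evaluating at (u, v) = (2, -2*pi/5):
  L = 0, M = -4*sqrt(17)/17, N = 0.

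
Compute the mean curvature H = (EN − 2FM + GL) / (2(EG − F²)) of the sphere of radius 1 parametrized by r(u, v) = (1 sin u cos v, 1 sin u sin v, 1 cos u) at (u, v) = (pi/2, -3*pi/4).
H = -1

With E = 1, F = 0, G = sin(u)^2, L = -sin(u)/Abs(sin(u)), M = 0, N = -sin(u)^3/Abs(sin(u)), assemble
  H = (EN − 2FM + GL) / (2(EG − F²)) = -sin(u)/Abs(sin(u)).
At (u, v) = (pi/2, -3*pi/4): H = -1.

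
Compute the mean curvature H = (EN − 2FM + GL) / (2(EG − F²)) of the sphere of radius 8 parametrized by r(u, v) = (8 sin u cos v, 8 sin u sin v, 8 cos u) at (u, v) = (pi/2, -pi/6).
H = -1/8

With E = 64, F = 0, G = 64*sin(u)^2, L = -8*sin(u)/Abs(sin(u)), M = 0, N = -8*sin(u)^3/Abs(sin(u)), assemble
  H = (EN − 2FM + GL) / (2(EG − F²)) = -sin(u)/(8*Abs(sin(u))).
At (u, v) = (pi/2, -pi/6): H = -1/8.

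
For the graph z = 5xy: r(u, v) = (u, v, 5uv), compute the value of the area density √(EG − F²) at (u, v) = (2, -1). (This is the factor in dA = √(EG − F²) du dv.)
√(EG − F²)|_{(2, -1)} = 3*sqrt(14)

E = 25*v^2 + 1, F = 25*u*v, G = 25*u^2 + 1, so EG − F² = 25*u^2 + 25*v^2 + 1. Taking the positive square root: √(EG − F²) = sqrt(25*u^2 + 25*v^2 + 1). At (u, v) = (2, -1): 3*sqrt(14).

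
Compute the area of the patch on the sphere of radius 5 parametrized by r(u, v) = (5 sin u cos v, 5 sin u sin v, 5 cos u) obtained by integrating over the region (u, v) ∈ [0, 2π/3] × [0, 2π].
Area = 75*pi

Area = ∫∫ √(EG − F²) du dv with √(EG − F²) = 25*Abs(sin(u)). Integrating over [0, 2π/3] × [0, 2π] gives 75*pi.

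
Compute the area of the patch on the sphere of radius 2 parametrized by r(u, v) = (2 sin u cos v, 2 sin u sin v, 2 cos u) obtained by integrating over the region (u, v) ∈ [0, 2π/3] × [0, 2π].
Area = 12*pi

Area = ∫∫ √(EG − F²) du dv with √(EG − F²) = 4*Abs(sin(u)). Integrating over [0, 2π/3] × [0, 2π] gives 12*pi.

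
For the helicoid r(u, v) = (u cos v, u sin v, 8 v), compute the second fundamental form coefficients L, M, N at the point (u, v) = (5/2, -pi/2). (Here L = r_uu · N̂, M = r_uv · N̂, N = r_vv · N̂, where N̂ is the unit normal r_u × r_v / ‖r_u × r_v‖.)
L = 0;  M = -16*sqrt(281)/281;  N = 0

Compute the unit normal N̂(u, v) = (8*sin(v)/sqrt(u^2 + 64), -8*cos(v)/sqrt(u^2 + 64), u/sqrt(u^2 + 64)), and the second partials r_uu, r_uv, r_vv. Take dot products:
  L(u, v) = r_uu · N̂ = 0,
  M(u, v) = r_uv · N̂ = -8/sqrt(u^2 + 64),
  N(u, v) = r_vv · N̂ = 0.
Evaluating at (u, v) = (5/2, -pi/2):
  L = 0, M = -16*sqrt(281)/281, N = 0.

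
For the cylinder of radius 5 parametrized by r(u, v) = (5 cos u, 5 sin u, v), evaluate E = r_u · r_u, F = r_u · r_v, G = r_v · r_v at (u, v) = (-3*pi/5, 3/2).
E = 25;  F = 0;  G = 1

Partials: r_u = (-5*sin(u), 5*cos(u), 0), r_v = (0, 0, 1). As functions of (u, v):
  E = r_u · r_u = 25,
  F = r_u · r_v = 0,
  G = r_v · r_v = 1.
Evaluating at (u, v) = (-3*pi/5, 3/2): E = 25, F = 0, G = 1.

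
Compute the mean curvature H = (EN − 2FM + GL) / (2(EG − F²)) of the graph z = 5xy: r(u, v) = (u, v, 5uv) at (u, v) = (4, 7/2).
H = -14000*sqrt(2829)/8003241

With E = 25*v^2 + 1, F = 25*u*v, G = 25*u^2 + 1, L = 0, M = 5/sqrt(25*u^2 + 25*v^2 + 1), N = 0, assemble
  H = (EN − 2FM + GL) / (2(EG − F²)) = -125*u*v/(25*u^2 + 25*v^2 + 1)^(3/2).
At (u, v) = (4, 7/2): H = -14000*sqrt(2829)/8003241.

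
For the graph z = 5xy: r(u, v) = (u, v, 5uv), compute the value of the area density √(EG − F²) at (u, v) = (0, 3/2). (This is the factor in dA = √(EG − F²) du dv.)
√(EG − F²)|_{(0, 3/2)} = sqrt(229)/2

E = 25*v^2 + 1, F = 25*u*v, G = 25*u^2 + 1, so EG − F² = 25*u^2 + 25*v^2 + 1. Taking the positive square root: √(EG − F²) = sqrt(25*u^2 + 25*v^2 + 1). At (u, v) = (0, 3/2): sqrt(229)/2.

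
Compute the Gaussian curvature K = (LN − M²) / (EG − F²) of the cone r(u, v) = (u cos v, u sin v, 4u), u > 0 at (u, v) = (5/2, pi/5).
K = 0

Coefficients of the first fundamental form: E = 17, F = 0, G = u^2.
Coefficients of the second fundamental form: L = 0, M = 0, N = 4*sqrt(17)*u^2/(17*Abs(u)).
Assemble K = (LN − M²)/(EG − F²) = 0. At (u, v) = (5/2, pi/5): K = 0.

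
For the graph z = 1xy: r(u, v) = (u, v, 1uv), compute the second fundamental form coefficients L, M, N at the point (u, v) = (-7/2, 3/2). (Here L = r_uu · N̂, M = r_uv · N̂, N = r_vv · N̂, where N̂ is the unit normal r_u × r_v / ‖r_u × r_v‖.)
L = 0;  M = sqrt(62)/31;  N = 0

Compute the unit normal N̂(u, v) = (-v/sqrt(u^2 + v^2 + 1), -u/sqrt(u^2 + v^2 + 1), 1/sqrt(u^2 + v^2 + 1)), and the second partials r_uu, r_uv, r_vv. Take dot products:
  L(u, v) = r_uu · N̂ = 0,
  M(u, v) = r_uv · N̂ = 1/sqrt(u^2 + v^2 + 1),
  N(u, v) = r_vv · N̂ = 0.
Evaluating at (u, v) = (-7/2, 3/2):
  L = 0, M = sqrt(62)/31, N = 0.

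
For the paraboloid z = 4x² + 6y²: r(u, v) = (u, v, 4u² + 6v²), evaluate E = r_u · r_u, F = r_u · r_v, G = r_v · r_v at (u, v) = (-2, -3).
E = 257;  F = 576;  G = 1297

Partials: r_u = (1, 0, 8*u), r_v = (0, 1, 12*v). As functions of (u, v):
  E = r_u · r_u = 64*u^2 + 1,
  F = r_u · r_v = 96*u*v,
  G = r_v · r_v = 144*v^2 + 1.
Evaluating at (u, v) = (-2, -3): E = 257, F = 576, G = 1297.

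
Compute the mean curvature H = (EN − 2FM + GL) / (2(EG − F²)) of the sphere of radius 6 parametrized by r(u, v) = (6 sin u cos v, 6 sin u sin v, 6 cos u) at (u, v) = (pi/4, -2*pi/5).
H = -1/6

With E = 36, F = 0, G = 36*sin(u)^2, L = -6*sin(u)/Abs(sin(u)), M = 0, N = -6*sin(u)^3/Abs(sin(u)), assemble
  H = (EN − 2FM + GL) / (2(EG − F²)) = -sin(u)/(6*Abs(sin(u))).
At (u, v) = (pi/4, -2*pi/5): H = -1/6.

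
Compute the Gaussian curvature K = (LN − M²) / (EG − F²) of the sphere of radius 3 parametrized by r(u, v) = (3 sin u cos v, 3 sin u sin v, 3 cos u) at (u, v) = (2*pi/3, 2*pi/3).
K = 1/9

Coefficients of the first fundamental form: E = 9, F = 0, G = 9*sin(u)^2.
Coefficients of the second fundamental form: L = -3*sin(u)/Abs(sin(u)), M = 0, N = -3*sin(u)^3/Abs(sin(u)).
Assemble K = (LN − M²)/(EG − F²) = 1/9. At (u, v) = (2*pi/3, 2*pi/3): K = 1/9.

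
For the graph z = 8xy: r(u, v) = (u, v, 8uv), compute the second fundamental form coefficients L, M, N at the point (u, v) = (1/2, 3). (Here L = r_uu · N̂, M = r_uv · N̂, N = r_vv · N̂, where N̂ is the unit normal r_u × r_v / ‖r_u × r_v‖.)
L = 0;  M = 8*sqrt(593)/593;  N = 0

Compute the unit normal N̂(u, v) = (-8*v/sqrt(64*u^2 + 64*v^2 + 1), -8*u/sqrt(64*u^2 + 64*v^2 + 1), 1/sqrt(64*u^2 + 64*v^2 + 1)), and the second partials r_uu, r_uv, r_vv. Take dot products:
  L(u, v) = r_uu · N̂ = 0,
  M(u, v) = r_uv · N̂ = 8/sqrt(64*u^2 + 64*v^2 + 1),
  N(u, v) = r_vv · N̂ = 0.
Evaluating at (u, v) = (1/2, 3):
  L = 0, M = 8*sqrt(593)/593, N = 0.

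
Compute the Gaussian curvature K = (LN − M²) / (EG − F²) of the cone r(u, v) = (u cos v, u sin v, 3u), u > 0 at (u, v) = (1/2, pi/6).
K = 0

Coefficients of the first fundamental form: E = 10, F = 0, G = u^2.
Coefficients of the second fundamental form: L = 0, M = 0, N = 3*sqrt(10)*u^2/(10*Abs(u)).
Assemble K = (LN − M²)/(EG − F²) = 0. At (u, v) = (1/2, pi/6): K = 0.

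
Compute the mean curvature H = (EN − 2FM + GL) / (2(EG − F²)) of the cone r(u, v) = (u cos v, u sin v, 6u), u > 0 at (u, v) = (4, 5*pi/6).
H = 3*sqrt(37)/148

With E = 37, F = 0, G = u^2, L = 0, M = 0, N = 6*sqrt(37)*u^2/(37*Abs(u)), assemble
  H = (EN − 2FM + GL) / (2(EG − F²)) = 3*sqrt(37)/(37*Abs(u)).
At (u, v) = (4, 5*pi/6): H = 3*sqrt(37)/148.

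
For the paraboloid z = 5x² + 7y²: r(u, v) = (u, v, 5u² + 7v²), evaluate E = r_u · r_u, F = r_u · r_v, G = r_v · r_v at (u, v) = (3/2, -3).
E = 226;  F = -630;  G = 1765

Partials: r_u = (1, 0, 10*u), r_v = (0, 1, 14*v). As functions of (u, v):
  E = r_u · r_u = 100*u^2 + 1,
  F = r_u · r_v = 140*u*v,
  G = r_v · r_v = 196*v^2 + 1.
Evaluating at (u, v) = (3/2, -3): E = 226, F = -630, G = 1765.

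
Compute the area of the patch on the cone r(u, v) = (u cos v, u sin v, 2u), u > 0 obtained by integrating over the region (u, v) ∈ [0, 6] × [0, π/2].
Area = 9*sqrt(5)*pi

Area = ∫∫ √(EG − F²) du dv with √(EG − F²) = sqrt(5)*Abs(u). Integrating over [0, 6] × [0, π/2] gives 9*sqrt(5)*pi.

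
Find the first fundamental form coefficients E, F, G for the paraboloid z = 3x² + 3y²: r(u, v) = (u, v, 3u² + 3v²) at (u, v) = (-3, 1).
E = 325;  F = -108;  G = 37

Partials: r_u = (1, 0, 6*u), r_v = (0, 1, 6*v). As functions of (u, v):
  E = r_u · r_u = 36*u^2 + 1,
  F = r_u · r_v = 36*u*v,
  G = r_v · r_v = 36*v^2 + 1.
Evaluating at (u, v) = (-3, 1): E = 325, F = -108, G = 37.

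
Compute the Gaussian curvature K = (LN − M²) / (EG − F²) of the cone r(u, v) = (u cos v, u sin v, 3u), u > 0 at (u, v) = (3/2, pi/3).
K = 0

Coefficients of the first fundamental form: E = 10, F = 0, G = u^2.
Coefficients of the second fundamental form: L = 0, M = 0, N = 3*sqrt(10)*u^2/(10*Abs(u)).
Assemble K = (LN − M²)/(EG − F²) = 0. At (u, v) = (3/2, pi/3): K = 0.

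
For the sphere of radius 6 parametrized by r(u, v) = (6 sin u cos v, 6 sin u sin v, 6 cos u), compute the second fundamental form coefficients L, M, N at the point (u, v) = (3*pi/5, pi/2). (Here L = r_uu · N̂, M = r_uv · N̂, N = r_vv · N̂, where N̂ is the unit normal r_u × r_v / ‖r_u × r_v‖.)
L = -6;  M = 0;  N = -15/4 - 3*sqrt(5)/4

Compute the unit normal N̂(u, v) = (sin(u)^2*cos(v)/Abs(sin(u)), sin(u)^2*sin(v)/Abs(sin(u)), sin(2*u)/(2*Abs(sin(u)))), and the second partials r_uu, r_uv, r_vv. Take dot products:
  L(u, v) = r_uu · N̂ = -6*sin(u)/Abs(sin(u)),
  M(u, v) = r_uv · N̂ = 0,
  N(u, v) = r_vv · N̂ = -6*sin(u)^3/Abs(sin(u)).
Evaluating at (u, v) = (3*pi/5, pi/2):
  L = -6, M = 0, N = -15/4 - 3*sqrt(5)/4.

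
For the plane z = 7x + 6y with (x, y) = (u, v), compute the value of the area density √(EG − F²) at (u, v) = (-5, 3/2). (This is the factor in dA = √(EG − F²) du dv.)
√(EG − F²)|_{(-5, 3/2)} = sqrt(86)

E = 50, F = 42, G = 37, so EG − F² = 86. Taking the positive square root: √(EG − F²) = sqrt(86). At (u, v) = (-5, 3/2): sqrt(86).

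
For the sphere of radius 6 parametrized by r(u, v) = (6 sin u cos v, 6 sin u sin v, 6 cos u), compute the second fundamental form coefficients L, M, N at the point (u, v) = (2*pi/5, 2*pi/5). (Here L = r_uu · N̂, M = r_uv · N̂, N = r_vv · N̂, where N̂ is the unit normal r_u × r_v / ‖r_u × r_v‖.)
L = -6;  M = 0;  N = -15/4 - 3*sqrt(5)/4

Compute the unit normal N̂(u, v) = (sin(u)^2*cos(v)/Abs(sin(u)), sin(u)^2*sin(v)/Abs(sin(u)), sin(2*u)/(2*Abs(sin(u)))), and the second partials r_uu, r_uv, r_vv. Take dot products:
  L(u, v) = r_uu · N̂ = -6*sin(u)/Abs(sin(u)),
  M(u, v) = r_uv · N̂ = 0,
  N(u, v) = r_vv · N̂ = -6*sin(u)^3/Abs(sin(u)).
Evaluating at (u, v) = (2*pi/5, 2*pi/5):
  L = -6, M = 0, N = -15/4 - 3*sqrt(5)/4.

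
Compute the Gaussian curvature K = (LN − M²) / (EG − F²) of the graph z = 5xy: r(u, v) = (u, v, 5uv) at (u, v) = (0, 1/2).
K = -400/841

Coefficients of the first fundamental form: E = 25*v^2 + 1, F = 25*u*v, G = 25*u^2 + 1.
Coefficients of the second fundamental form: L = 0, M = 5/sqrt(25*u^2 + 25*v^2 + 1), N = 0.
Assemble K = (LN − M²)/(EG − F²) = -25/(625*u^4 + 1250*u^2*v^2 + 50*u^2 + 625*v^4 + 50*v^2 + 1). At (u, v) = (0, 1/2): K = -400/841.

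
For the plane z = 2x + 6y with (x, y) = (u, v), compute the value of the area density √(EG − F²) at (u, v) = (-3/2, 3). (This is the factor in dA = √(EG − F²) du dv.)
√(EG − F²)|_{(-3/2, 3)} = sqrt(41)

E = 5, F = 12, G = 37, so EG − F² = 41. Taking the positive square root: √(EG − F²) = sqrt(41). At (u, v) = (-3/2, 3): sqrt(41).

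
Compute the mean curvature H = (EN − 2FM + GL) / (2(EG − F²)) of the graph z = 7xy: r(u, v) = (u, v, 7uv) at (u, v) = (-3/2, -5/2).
H = -1029*sqrt(1670)/278890

With E = 49*v^2 + 1, F = 49*u*v, G = 49*u^2 + 1, L = 0, M = 7/sqrt(49*u^2 + 49*v^2 + 1), N = 0, assemble
  H = (EN − 2FM + GL) / (2(EG − F²)) = -343*u*v/(49*u^2 + 49*v^2 + 1)^(3/2).
At (u, v) = (-3/2, -5/2): H = -1029*sqrt(1670)/278890.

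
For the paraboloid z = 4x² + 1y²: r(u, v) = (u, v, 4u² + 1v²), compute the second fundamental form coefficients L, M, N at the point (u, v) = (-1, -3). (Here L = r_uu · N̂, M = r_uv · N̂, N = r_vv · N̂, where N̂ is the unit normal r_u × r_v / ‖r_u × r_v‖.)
L = 8*sqrt(101)/101;  M = 0;  N = 2*sqrt(101)/101

Compute the unit normal N̂(u, v) = (-8*u/sqrt(64*u^2 + 4*v^2 + 1), -2*v/sqrt(64*u^2 + 4*v^2 + 1), 1/sqrt(64*u^2 + 4*v^2 + 1)), and the second partials r_uu, r_uv, r_vv. Take dot products:
  L(u, v) = r_uu · N̂ = 8/sqrt(64*u^2 + 4*v^2 + 1),
  M(u, v) = r_uv · N̂ = 0,
  N(u, v) = r_vv · N̂ = 2/sqrt(64*u^2 + 4*v^2 + 1).
Evaluating at (u, v) = (-1, -3):
  L = 8*sqrt(101)/101, M = 0, N = 2*sqrt(101)/101.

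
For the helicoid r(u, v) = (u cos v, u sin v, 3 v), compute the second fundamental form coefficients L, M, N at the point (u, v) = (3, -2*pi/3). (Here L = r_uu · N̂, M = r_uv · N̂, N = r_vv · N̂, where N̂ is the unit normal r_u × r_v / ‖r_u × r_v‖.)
L = 0;  M = -sqrt(2)/2;  N = 0

Compute the unit normal N̂(u, v) = (3*sin(v)/sqrt(u^2 + 9), -3*cos(v)/sqrt(u^2 + 9), u/sqrt(u^2 + 9)), and the second partials r_uu, r_uv, r_vv. Take dot products:
  L(u, v) = r_uu · N̂ = 0,
  M(u, v) = r_uv · N̂ = -3/sqrt(u^2 + 9),
  N(u, v) = r_vv · N̂ = 0.
Evaluating at (u, v) = (3, -2*pi/3):
  L = 0, M = -sqrt(2)/2, N = 0.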